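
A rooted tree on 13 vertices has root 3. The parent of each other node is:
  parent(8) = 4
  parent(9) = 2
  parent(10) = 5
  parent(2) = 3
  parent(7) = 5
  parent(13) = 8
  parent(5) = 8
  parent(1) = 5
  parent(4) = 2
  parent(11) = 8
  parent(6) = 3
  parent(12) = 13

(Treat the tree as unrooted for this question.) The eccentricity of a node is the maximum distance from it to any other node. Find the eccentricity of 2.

4

The node farthest from 2 is 7 (10, 12, 1 also at distance 4), via 2–4–8–5–7 — 4 edges.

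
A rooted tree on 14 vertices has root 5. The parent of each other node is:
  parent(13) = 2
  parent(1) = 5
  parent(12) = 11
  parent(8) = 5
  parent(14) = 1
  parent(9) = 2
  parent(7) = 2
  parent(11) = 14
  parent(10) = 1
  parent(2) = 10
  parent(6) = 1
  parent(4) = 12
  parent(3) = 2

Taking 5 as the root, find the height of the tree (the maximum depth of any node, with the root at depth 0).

A deepest node is 4, reached by 5 – 1 – 14 – 11 – 12 – 4.
That path has 5 edges, so the height is 5.

5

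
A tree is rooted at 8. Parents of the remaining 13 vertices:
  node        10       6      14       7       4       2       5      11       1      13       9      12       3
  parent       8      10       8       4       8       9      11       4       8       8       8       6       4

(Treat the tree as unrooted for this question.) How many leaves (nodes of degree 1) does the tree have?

The leaves are 1, 2, 3, 5, 7, 12, 13, 14.
That is 8 leaves.

8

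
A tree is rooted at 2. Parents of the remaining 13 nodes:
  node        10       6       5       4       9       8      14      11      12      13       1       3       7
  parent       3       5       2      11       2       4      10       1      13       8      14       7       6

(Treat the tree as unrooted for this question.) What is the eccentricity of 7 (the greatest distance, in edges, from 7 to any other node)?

9

The node farthest from 7 is 12, via 7-3-10-14-1-11-4-8-13-12 — 9 edges.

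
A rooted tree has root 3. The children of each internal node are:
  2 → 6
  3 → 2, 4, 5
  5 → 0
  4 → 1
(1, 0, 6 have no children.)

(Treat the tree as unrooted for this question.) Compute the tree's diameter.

A longest path is 6-2-3-5-0, with 4 edges.

4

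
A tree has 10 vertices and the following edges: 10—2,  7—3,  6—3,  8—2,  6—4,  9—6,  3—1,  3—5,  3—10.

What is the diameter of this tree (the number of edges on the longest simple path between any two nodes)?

Starting from 4, a farthest node is 8 at distance 5.
One longest path: 4 - 6 - 3 - 10 - 2 - 8.
So the diameter is 5.

5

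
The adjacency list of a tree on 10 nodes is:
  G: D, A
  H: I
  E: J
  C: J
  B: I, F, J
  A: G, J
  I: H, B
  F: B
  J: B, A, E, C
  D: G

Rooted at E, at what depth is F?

Climbing from F to the root: F – B – J – E. That's 3 steps.

3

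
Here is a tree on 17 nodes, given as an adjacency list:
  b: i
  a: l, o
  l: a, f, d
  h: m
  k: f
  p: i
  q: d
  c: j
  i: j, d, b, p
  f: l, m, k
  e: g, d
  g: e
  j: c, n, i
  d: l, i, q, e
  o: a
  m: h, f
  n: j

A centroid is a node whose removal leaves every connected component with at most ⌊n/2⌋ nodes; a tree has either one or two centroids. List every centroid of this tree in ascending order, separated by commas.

Removing d splits the tree into components of sizes 7, 6, 2, 1; the largest is 7 ≤ ⌊17/2⌋ = 8.
No neighbour of d does as well, so d is the unique centroid.

d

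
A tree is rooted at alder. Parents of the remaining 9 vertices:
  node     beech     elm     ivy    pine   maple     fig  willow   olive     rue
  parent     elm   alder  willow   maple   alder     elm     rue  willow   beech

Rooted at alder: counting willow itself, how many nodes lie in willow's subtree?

3

The subtree rooted at willow contains: willow, ivy, olive — 3 nodes.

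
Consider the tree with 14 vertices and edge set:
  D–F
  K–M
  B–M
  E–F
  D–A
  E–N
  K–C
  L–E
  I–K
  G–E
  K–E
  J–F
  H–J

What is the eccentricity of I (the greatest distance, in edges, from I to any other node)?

A farthest node from I is H (A also at distance 5).
The path I–K–E–F–J–H has 5 edges.

5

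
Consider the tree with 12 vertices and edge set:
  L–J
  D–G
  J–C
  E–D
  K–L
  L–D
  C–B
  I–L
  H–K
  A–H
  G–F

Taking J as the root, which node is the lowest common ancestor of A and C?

Ancestors of A (toward the root): A, H, K, L, J.
Ancestors of C: C, J.
The deepest node appearing in both lists is J.

J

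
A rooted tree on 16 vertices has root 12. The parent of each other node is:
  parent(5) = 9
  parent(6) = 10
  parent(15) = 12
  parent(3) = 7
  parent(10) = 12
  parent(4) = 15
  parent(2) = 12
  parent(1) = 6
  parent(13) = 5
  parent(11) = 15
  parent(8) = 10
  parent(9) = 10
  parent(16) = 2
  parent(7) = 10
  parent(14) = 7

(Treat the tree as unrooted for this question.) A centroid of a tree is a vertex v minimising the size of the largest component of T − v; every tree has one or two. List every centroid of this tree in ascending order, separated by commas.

If 10 is removed the pieces have sizes 6, 3, 3, 2, 1, all ≤ ⌊16/2⌋ = 8.
No neighbour of 10 does as well, so 10 is the unique centroid.

10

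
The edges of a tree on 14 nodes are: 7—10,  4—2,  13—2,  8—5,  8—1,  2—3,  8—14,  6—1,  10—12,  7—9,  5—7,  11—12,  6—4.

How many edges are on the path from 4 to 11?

8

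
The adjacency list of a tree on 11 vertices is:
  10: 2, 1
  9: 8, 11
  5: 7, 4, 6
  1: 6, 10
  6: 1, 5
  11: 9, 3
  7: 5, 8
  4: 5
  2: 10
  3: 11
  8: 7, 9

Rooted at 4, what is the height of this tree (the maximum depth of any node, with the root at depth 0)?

6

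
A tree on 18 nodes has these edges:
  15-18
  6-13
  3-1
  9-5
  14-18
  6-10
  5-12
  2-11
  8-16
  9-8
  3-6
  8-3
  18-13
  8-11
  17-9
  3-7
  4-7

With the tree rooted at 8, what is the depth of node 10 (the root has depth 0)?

3

Path from 8 to 10: 8 → 3 → 6 → 10, which has 3 edges.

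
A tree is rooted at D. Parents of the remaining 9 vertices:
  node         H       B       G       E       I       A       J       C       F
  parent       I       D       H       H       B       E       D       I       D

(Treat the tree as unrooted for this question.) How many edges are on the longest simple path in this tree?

6

A longest path is A – E – H – I – B – D – J, with 6 edges.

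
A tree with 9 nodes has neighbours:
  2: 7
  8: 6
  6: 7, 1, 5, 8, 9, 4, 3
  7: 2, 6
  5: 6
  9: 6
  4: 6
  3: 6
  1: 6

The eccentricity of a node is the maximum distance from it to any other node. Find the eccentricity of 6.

Distances from 6 peak at 2, attained at 2.
6 – 7 – 2

2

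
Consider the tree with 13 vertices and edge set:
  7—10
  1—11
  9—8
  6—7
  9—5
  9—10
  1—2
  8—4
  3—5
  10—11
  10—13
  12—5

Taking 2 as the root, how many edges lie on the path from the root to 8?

Path from 2 to 8: 2 – 1 – 11 – 10 – 9 – 8, which has 5 edges.

5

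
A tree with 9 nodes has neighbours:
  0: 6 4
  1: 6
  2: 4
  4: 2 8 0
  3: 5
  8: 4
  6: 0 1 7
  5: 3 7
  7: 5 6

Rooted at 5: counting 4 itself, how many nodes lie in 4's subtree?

3

The subtree rooted at 4 contains: 4, 8, 2 — 3 nodes.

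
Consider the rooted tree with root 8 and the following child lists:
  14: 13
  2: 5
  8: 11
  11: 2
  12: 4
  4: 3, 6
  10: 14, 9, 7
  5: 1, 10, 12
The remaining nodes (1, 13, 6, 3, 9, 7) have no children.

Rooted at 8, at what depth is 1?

Climbing from 1 to the root: 1 → 5 → 2 → 11 → 8. That's 4 steps.

4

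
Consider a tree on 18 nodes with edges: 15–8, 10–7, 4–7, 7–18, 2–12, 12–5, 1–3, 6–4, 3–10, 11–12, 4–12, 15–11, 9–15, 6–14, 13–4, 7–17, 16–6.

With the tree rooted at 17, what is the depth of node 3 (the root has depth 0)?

17 → 7 → 10 → 3 — 3 edges.

3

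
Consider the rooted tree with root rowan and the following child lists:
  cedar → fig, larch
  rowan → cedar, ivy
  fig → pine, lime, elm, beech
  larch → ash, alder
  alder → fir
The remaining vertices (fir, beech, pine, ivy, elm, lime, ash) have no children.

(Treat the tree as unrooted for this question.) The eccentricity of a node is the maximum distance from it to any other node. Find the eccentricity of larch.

3

The node farthest from larch is pine (elm, beech, ivy, lime also at distance 3), via larch–cedar–fig–pine — 3 edges.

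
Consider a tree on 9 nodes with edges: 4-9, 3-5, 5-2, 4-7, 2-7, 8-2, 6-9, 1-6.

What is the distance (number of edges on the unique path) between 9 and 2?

3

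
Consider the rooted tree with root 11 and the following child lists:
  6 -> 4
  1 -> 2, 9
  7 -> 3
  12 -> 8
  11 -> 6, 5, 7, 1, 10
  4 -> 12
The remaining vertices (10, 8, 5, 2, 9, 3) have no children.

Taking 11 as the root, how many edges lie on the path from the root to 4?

2

11–6–4 — 2 edges.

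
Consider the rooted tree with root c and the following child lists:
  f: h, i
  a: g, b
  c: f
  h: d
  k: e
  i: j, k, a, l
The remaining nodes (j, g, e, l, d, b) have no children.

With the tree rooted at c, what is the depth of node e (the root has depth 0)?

4

c – f – i – k – e — 4 edges.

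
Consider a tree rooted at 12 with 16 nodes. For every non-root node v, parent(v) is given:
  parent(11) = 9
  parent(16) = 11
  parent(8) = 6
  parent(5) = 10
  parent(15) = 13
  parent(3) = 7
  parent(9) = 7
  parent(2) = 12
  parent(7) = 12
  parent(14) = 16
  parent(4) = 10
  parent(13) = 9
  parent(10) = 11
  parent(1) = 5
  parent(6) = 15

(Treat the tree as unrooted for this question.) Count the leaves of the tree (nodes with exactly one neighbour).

6

Degree-1 nodes: 1, 2, 3, 4, 8, 14 — 6 of them.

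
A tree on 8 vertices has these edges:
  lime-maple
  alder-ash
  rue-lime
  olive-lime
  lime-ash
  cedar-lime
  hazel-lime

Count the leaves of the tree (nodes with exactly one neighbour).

6

The leaves are alder, cedar, hazel, maple, olive, rue.
That is 6 leaves.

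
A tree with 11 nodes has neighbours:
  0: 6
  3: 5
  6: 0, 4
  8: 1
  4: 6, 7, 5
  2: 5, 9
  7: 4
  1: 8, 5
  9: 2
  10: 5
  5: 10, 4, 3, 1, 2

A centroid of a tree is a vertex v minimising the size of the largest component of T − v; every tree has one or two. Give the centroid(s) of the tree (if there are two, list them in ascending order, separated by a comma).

5

Delete 5: the remaining components have sizes 4, 2, 2, 1, 1. Max 4 ≤ 5, so 5 is a centroid.
Every other node leaves some component of size > 5, so the centroid is unique.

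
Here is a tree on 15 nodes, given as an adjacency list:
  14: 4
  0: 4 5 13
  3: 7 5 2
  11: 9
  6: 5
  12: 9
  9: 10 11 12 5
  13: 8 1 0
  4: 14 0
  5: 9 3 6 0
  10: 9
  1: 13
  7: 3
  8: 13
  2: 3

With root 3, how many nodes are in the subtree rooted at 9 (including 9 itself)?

4

9's subtree: {9, 10, 11, 12}, size 4.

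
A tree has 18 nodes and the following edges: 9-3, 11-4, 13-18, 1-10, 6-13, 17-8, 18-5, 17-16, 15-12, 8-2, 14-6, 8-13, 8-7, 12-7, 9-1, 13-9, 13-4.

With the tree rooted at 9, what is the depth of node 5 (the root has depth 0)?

9–13–18–5 — 3 edges.

3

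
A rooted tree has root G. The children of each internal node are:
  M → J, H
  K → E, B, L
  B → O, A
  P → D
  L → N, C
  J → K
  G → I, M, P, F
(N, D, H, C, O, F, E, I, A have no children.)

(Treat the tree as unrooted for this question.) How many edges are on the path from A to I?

6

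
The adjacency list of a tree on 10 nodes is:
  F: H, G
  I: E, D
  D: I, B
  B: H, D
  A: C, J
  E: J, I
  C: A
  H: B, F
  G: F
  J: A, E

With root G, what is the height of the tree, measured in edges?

9

A deepest node is C, reached by G–F–H–B–D–I–E–J–A–C.
That path has 9 edges, so the height is 9.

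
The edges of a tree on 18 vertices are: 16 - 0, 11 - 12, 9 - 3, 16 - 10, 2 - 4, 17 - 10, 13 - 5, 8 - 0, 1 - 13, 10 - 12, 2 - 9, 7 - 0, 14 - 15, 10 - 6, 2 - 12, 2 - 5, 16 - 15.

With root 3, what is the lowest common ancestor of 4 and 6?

2

Ancestors of 4 (toward the root): 4, 2, 9, 3.
Ancestors of 6: 6, 10, 12, 2, 9, 3.
The deepest node appearing in both lists is 2.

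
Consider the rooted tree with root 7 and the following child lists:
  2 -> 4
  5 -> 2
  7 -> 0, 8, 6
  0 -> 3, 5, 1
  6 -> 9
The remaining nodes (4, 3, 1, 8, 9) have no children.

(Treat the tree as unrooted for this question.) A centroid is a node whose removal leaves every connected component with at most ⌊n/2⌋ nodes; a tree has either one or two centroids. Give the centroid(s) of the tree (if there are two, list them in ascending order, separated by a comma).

Removing 0 splits the tree into components of sizes 4, 3, 1, 1; the largest is 4 ≤ ⌊10/2⌋ = 5.
Every other node leaves some component of size > 5, so the centroid is unique.

0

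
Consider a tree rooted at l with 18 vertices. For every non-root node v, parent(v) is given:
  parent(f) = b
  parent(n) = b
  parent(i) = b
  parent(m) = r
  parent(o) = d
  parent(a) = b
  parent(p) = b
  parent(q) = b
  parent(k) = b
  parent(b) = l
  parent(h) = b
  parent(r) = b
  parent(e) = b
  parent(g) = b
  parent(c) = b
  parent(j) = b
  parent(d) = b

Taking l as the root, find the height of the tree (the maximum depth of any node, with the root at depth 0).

A deepest node is m, reached by l – b – r – m.
That path has 3 edges, so the height is 3.

3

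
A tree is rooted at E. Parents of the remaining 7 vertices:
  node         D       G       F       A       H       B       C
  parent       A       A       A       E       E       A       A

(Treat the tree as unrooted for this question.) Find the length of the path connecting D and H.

D - A - E - H: 3 edges.

3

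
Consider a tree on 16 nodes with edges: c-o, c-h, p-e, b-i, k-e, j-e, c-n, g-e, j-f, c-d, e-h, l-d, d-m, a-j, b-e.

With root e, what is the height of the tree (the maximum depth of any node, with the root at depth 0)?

4

The longest root-to-leaf path is e → h → c → d → l (4 edges).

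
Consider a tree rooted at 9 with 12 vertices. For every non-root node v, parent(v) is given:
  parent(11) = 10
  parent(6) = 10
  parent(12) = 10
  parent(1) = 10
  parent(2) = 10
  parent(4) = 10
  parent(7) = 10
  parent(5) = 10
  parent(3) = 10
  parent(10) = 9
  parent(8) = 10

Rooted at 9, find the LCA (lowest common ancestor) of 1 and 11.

10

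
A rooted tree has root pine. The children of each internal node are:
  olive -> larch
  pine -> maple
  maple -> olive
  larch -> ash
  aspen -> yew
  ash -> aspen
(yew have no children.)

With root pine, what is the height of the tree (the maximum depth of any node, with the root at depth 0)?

The longest root-to-leaf path is pine → maple → olive → larch → ash → aspen → yew (6 edges).

6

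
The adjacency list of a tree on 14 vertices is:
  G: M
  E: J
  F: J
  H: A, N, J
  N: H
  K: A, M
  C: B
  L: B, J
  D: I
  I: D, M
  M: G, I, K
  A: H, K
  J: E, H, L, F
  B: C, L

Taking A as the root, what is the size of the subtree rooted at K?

5

Descendants of K (including itself): K, M, G, I, D. That's 5.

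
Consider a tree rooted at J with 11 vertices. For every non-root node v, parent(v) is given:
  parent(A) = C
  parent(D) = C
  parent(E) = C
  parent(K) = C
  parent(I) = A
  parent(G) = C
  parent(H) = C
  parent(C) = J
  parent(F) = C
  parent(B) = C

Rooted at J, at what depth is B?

2

Climbing from B to the root: B–C–J. That's 2 steps.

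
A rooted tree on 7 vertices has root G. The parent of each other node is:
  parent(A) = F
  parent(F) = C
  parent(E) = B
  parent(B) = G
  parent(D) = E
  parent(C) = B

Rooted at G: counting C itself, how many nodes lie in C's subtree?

3

The subtree rooted at C contains: C, F, A — 3 nodes.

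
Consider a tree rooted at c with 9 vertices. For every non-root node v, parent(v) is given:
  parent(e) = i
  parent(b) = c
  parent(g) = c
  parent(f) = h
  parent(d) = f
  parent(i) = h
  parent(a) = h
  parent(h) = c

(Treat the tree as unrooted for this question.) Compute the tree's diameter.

A longest path is e – i – h – f – d, with 4 edges.

4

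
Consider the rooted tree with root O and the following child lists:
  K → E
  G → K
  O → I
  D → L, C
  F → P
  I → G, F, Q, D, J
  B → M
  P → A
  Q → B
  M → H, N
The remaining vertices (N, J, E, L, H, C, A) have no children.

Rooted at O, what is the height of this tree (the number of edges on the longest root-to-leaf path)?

5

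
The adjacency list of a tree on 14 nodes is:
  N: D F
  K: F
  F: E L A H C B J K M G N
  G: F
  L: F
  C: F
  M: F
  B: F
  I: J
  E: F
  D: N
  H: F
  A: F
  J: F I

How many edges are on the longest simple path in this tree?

4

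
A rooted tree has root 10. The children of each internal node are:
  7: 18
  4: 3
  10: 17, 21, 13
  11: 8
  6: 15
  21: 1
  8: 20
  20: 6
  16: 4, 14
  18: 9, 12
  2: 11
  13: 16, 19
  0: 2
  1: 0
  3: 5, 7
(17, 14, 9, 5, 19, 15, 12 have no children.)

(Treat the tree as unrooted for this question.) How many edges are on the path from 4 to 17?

The path is 4–16–13–10–17, which has 4 edges.

4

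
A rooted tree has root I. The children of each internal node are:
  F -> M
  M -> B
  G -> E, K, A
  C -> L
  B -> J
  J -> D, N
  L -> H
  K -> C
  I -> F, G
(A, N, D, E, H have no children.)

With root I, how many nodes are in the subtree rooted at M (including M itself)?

M's subtree: {M, B, J, N, D}, size 5.

5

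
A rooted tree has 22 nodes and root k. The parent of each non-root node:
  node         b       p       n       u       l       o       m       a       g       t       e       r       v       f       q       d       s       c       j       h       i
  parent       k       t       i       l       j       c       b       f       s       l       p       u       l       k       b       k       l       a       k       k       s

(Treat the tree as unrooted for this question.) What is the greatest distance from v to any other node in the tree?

7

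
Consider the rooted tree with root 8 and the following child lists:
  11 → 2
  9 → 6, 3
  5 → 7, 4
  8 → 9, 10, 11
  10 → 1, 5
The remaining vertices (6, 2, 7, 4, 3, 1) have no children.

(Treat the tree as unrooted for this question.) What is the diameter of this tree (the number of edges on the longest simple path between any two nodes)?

5

Starting from 4, a farthest node is 2 at distance 5.
One longest path: 4 - 5 - 10 - 8 - 11 - 2.
So the diameter is 5.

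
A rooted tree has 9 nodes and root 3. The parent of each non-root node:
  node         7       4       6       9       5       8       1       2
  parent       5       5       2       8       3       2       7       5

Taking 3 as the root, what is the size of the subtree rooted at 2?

4

2's subtree: {2, 6, 8, 9}, size 4.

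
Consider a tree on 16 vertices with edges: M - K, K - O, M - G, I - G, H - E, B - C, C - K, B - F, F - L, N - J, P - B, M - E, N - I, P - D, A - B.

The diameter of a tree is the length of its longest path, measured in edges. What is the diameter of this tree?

9

BFS from J reaches D last, at distance 9; BFS from D confirms no node is farther.
Path: J - N - I - G - M - K - C - B - P - D.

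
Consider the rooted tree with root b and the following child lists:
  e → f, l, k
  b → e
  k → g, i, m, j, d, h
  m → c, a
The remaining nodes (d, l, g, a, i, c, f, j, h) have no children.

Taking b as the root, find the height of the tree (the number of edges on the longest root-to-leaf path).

4

The longest root-to-leaf path is b → e → k → m → c (4 edges).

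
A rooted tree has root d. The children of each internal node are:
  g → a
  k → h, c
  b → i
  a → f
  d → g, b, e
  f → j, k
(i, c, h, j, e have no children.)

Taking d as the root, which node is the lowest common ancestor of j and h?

f

j's ancestor chain is j, f, a, g, d and h's is h, k, f, a, g, d; they first meet at f.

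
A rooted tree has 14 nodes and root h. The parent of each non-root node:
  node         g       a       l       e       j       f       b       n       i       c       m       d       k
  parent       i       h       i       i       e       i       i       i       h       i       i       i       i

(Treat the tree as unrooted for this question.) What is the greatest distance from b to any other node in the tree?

The node farthest from b is a (j also at distance 3), via b – i – h – a — 3 edges.

3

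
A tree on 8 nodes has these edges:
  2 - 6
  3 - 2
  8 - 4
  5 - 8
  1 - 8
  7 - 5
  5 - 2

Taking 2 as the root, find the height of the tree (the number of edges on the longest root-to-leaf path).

3

A deepest node is 1, reached by 2-5-8-1.
That path has 3 edges, so the height is 3.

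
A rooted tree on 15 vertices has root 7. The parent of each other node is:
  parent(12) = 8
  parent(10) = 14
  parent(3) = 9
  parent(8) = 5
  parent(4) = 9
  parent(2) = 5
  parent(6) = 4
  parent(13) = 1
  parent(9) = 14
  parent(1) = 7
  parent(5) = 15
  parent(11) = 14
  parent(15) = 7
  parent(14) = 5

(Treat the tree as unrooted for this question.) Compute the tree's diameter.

8

BFS from 13 reaches 6 last, at distance 8; BFS from 6 confirms no node is farther.
Path: 13 - 1 - 7 - 15 - 5 - 14 - 9 - 4 - 6.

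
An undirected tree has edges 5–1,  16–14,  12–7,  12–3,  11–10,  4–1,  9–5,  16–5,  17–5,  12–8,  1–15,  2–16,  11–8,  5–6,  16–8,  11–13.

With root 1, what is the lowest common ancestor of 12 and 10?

Ancestors of 12 (toward the root): 12, 8, 16, 5, 1.
Ancestors of 10: 10, 11, 8, 16, 5, 1.
The deepest node appearing in both lists is 8.

8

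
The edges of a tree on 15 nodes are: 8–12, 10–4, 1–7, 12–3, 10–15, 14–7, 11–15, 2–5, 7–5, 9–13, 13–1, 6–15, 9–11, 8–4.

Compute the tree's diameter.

Starting from 2, a farthest node is 3 at distance 12.
One longest path: 2–5–7–1–13–9–11–15–10–4–8–12–3.
So the diameter is 12.

12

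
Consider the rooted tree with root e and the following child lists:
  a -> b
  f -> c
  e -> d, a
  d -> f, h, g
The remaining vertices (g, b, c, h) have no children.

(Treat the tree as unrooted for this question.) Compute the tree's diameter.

5

Starting from c, a farthest node is b at distance 5.
One longest path: c–f–d–e–a–b.
So the diameter is 5.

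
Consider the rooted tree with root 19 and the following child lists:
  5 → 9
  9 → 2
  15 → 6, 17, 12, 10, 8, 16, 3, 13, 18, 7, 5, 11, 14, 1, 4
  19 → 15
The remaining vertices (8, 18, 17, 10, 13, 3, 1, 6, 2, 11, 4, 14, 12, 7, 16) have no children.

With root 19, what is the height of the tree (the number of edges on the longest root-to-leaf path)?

4

A deepest node is 2, reached by 19 – 15 – 5 – 9 – 2.
That path has 4 edges, so the height is 4.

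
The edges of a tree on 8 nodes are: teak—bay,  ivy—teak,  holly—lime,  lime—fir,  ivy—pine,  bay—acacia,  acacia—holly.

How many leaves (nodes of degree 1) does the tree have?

2

The leaves are fir, pine.
That is 2 leaves.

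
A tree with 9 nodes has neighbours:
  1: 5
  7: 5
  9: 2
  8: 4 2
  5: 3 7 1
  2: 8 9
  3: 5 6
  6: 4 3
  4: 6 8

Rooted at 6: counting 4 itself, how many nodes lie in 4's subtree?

4's subtree: {4, 8, 2, 9}, size 4.

4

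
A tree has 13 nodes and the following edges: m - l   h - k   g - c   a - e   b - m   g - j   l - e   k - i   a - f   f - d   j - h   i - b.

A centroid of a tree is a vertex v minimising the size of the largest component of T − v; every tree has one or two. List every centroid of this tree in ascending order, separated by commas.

Delete b: the remaining components have sizes 6, 6. Max 6 ≤ 6, so b is a centroid.
No neighbour of b does as well, so b is the unique centroid.

b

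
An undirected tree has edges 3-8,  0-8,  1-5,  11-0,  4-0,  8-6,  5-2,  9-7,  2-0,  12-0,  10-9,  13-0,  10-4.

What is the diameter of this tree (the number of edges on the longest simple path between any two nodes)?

7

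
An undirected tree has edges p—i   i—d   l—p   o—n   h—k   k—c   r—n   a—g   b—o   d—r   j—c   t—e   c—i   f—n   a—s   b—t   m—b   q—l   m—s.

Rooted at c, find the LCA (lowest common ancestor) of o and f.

n

Ancestors of o (toward the root): o, n, r, d, i, c.
Ancestors of f: f, n, r, d, i, c.
The deepest node appearing in both lists is n.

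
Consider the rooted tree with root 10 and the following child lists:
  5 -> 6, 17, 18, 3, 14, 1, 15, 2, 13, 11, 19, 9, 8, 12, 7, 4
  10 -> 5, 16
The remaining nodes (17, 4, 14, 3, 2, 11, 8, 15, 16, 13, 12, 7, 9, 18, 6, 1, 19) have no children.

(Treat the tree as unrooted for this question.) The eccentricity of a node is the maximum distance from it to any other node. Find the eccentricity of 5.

2

Distances from 5 peak at 2, attained at 16.
5–10–16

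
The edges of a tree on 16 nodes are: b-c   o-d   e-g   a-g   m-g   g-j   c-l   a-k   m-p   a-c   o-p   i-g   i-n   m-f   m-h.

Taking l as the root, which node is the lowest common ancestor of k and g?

Path k→root: k a c l; path g→root: g a c l.
First common node: a.

a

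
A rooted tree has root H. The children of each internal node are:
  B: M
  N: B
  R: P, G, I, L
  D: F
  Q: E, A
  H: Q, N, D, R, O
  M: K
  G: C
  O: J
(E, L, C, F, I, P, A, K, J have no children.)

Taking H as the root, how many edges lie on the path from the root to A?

2

H → Q → A — 2 edges.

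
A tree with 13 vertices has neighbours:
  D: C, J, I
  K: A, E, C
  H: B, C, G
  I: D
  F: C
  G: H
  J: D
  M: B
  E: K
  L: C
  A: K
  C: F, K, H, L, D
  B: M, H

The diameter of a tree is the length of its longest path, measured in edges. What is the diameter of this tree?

5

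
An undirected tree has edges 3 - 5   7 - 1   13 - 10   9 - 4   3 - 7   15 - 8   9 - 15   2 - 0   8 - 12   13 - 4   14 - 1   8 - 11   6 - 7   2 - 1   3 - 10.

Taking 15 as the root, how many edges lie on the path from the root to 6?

7

Climbing from 6 to the root: 6 – 7 – 3 – 10 – 13 – 4 – 9 – 15. That's 7 steps.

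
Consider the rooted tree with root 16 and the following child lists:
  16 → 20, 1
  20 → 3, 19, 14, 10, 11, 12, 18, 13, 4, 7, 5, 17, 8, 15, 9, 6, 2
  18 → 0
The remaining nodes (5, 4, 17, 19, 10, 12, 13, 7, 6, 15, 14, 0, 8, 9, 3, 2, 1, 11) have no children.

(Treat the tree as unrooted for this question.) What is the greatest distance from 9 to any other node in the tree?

3

A farthest node from 9 is 1 (0 also at distance 3).
The path 9–20–16–1 has 3 edges.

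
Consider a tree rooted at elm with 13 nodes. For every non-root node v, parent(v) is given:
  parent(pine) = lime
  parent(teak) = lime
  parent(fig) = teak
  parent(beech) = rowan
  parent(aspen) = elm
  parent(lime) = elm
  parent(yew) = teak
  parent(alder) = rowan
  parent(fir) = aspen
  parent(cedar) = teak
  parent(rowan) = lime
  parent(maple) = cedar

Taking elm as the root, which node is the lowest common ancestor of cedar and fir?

Path cedar→root: cedar teak lime elm; path fir→root: fir aspen elm.
First common node: elm.

elm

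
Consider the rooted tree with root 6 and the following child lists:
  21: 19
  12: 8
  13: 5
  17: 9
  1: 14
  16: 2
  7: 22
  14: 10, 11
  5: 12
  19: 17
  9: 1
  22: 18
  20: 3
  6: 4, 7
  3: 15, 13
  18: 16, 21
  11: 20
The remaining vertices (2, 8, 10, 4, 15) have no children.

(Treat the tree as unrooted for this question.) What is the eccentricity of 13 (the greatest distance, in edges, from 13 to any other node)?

14

Distances from 13 peak at 14, attained at 4.
13–3–20–11–14–1–9–17–19–21–18–22–7–6–4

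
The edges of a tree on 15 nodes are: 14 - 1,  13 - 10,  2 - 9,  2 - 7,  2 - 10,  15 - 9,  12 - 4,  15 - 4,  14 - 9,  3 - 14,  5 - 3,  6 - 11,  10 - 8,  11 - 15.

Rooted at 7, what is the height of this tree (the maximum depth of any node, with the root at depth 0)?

5

12 sits deepest: 7 → 2 → 9 → 15 → 4 → 12 — 5 edges from the root.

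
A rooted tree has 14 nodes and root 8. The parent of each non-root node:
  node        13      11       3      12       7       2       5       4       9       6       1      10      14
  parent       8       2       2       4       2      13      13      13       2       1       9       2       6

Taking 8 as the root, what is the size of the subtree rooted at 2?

9

2's subtree: {2, 10, 3, 9, 11, 7, 1, 6, 14}, size 9.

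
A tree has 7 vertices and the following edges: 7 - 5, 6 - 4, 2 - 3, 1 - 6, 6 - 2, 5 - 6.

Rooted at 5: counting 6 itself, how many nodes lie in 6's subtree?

The subtree rooted at 6 contains: 6, 1, 4, 2, 3 — 5 nodes.

5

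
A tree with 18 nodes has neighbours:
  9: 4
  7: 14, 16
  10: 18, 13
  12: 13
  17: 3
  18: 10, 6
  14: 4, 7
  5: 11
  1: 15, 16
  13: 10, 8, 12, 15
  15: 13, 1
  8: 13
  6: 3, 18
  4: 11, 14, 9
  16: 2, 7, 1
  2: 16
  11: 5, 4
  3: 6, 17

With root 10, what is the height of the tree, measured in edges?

The longest root-to-leaf path is 10 → 13 → 15 → 1 → 16 → 7 → 14 → 4 → 11 → 5 (9 edges).

9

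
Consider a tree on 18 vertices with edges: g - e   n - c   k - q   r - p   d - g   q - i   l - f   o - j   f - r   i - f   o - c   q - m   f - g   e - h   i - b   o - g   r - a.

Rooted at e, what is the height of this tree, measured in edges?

5

The longest root-to-leaf path is e → g → f → i → q → m (5 edges).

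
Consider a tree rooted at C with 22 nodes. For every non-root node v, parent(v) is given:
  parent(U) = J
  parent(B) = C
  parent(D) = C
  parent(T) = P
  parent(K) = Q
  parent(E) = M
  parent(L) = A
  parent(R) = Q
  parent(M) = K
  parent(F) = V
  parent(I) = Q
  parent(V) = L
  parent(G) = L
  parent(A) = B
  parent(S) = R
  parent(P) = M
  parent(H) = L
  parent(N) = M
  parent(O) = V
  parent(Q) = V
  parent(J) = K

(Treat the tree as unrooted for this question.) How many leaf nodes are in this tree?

11

Exactly 11 nodes have a single neighbour: D, E, F, G, H, I, N, O, S, T, U.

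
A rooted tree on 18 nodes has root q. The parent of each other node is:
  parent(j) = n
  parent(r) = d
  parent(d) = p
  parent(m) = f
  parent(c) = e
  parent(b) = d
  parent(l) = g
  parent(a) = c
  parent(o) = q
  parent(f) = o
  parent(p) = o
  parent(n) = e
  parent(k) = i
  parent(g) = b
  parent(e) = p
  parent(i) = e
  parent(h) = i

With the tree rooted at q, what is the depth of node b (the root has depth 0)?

4

Climbing from b to the root: b – d – p – o – q. That's 4 steps.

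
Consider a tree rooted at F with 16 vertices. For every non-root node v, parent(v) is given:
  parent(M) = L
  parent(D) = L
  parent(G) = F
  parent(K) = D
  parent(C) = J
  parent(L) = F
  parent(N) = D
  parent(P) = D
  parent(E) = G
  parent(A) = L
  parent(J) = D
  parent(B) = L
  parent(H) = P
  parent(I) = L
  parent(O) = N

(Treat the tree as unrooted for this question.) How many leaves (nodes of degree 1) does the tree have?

Exactly 9 nodes have a single neighbour: A, B, C, E, H, I, K, M, O.

9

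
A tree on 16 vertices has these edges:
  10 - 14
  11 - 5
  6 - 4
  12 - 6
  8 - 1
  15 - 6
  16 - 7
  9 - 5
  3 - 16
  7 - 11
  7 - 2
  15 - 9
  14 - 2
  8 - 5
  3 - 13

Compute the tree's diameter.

9

A longest path is 13 - 3 - 16 - 7 - 11 - 5 - 9 - 15 - 6 - 12, with 9 edges.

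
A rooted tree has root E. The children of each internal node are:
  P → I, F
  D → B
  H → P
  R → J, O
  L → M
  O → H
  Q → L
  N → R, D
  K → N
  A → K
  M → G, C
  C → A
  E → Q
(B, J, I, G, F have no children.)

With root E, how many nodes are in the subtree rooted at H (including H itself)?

Descendants of H (including itself): H, P, I, F. That's 4.

4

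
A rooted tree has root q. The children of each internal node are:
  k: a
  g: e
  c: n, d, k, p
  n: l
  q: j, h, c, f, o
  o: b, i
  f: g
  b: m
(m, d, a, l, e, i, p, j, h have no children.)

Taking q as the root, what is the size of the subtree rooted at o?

Descendants of o (including itself): o, i, b, m. That's 4.

4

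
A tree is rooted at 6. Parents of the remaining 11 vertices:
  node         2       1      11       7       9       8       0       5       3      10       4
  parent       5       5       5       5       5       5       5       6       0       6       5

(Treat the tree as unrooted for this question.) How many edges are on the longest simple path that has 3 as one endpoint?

4

A farthest node from 3 is 10.
The path 3–0–5–6–10 has 4 edges.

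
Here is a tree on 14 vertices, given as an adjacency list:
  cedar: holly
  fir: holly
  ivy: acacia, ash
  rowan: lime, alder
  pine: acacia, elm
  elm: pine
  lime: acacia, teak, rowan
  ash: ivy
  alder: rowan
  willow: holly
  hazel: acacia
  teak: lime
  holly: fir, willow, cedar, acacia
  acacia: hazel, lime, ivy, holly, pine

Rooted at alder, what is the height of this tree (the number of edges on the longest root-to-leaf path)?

A deepest node is fir, reached by alder–rowan–lime–acacia–holly–fir.
That path has 5 edges, so the height is 5.

5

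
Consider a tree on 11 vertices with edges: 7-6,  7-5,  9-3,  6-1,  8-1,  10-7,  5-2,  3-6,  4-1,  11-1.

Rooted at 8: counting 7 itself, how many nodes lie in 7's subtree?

4

The subtree rooted at 7 contains: 7, 5, 10, 2 — 4 nodes.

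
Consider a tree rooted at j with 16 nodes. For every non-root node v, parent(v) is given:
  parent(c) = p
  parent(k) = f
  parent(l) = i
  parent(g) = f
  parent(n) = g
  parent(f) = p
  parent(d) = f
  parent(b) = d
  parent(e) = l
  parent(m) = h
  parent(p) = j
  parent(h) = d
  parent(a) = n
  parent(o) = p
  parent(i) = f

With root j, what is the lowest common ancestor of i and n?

Path i→root: i f p j; path n→root: n g f p j.
First common node: f.

f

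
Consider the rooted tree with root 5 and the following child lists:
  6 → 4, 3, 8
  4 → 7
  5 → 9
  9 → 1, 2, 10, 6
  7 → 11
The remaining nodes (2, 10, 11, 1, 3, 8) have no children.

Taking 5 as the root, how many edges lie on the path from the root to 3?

Path from 5 to 3: 5–9–6–3, which has 3 edges.

3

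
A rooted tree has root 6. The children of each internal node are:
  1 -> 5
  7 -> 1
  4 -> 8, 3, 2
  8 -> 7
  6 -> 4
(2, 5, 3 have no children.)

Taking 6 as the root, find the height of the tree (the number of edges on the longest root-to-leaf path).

5

The longest root-to-leaf path is 6 → 4 → 8 → 7 → 1 → 5 (5 edges).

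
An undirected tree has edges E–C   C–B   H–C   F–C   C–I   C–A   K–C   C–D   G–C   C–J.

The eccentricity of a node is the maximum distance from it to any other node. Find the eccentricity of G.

2

A farthest node from G is J (E, K, D, B, F, I, A, H also at distance 2).
The path G – C – J has 2 edges.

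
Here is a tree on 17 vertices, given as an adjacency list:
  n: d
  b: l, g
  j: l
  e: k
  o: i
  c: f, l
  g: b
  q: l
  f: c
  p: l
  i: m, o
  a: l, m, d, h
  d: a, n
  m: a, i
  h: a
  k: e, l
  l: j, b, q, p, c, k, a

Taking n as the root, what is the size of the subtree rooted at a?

15

The subtree rooted at a contains: a, l, m, h, b, q, k, c, p, j, i, g, e, f, o — 15 nodes.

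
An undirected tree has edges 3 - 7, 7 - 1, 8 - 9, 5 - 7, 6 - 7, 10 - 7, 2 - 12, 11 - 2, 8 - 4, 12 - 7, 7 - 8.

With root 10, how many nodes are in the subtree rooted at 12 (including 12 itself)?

3

12's subtree: {12, 2, 11}, size 3.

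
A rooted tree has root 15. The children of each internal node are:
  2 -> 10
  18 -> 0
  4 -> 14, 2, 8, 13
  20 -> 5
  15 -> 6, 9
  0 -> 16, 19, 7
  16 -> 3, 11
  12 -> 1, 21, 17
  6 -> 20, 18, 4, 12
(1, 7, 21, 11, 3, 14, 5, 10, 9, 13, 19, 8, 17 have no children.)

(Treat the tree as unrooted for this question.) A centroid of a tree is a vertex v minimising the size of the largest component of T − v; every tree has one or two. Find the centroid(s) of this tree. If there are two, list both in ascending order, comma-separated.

Removing 6 splits the tree into components of sizes 7, 6, 4, 2, 2; the largest is 7 ≤ ⌊22/2⌋ = 11.
No neighbour of 6 does as well, so 6 is the unique centroid.

6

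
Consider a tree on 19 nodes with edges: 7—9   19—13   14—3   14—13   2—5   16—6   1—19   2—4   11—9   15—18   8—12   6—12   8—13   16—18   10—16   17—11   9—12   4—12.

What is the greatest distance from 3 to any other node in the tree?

A farthest node from 3 is 15.
The path 3 – 14 – 13 – 8 – 12 – 6 – 16 – 18 – 15 has 8 edges.

8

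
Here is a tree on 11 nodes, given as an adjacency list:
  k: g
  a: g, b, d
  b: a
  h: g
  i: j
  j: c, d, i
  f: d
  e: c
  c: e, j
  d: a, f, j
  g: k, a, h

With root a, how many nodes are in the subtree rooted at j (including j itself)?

Descendants of j (including itself): j, c, i, e. That's 4.

4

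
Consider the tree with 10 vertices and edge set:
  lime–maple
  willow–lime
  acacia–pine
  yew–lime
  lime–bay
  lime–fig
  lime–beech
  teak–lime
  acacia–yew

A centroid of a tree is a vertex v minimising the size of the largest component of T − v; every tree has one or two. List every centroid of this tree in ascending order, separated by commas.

lime

Delete lime: the remaining components have sizes 3, 1, 1, 1, 1, 1, 1. Max 3 ≤ 5, so lime is a centroid.
Every other node leaves some component of size > 5, so the centroid is unique.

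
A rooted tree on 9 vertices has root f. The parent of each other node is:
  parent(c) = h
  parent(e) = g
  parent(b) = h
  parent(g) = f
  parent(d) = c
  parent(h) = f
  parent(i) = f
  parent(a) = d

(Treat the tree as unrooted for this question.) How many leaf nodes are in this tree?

4

Degree-1 nodes: a, b, e, i — 4 of them.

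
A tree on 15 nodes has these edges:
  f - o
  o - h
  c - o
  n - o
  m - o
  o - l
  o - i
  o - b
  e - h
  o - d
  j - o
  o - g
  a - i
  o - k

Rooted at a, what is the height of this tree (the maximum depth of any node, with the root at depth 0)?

4

A deepest node is e, reached by a–i–o–h–e.
That path has 4 edges, so the height is 4.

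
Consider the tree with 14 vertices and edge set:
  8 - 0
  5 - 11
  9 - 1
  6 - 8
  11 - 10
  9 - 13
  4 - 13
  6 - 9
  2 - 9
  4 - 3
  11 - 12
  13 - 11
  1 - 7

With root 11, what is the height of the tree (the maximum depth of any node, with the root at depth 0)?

5

0 sits deepest: 11–13–9–6–8–0 — 5 edges from the root.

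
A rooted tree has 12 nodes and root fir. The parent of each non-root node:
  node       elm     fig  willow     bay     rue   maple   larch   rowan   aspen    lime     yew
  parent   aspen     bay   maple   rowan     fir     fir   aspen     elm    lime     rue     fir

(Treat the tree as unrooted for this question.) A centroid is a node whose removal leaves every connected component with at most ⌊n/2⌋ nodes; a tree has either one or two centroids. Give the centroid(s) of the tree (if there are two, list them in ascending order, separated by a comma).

aspen, lime

If lime is removed the pieces have sizes 6, 5, all ≤ ⌊12/2⌋ = 6.
Its neighbour aspen also leaves a largest component of size 6, so both are centroids.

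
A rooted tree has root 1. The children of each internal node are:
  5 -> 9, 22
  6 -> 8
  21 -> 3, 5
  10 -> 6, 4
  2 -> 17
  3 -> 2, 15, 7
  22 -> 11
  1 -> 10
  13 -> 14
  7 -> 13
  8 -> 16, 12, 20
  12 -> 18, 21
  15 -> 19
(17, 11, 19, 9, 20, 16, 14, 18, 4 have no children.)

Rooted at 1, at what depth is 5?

6

Climbing from 5 to the root: 5 – 21 – 12 – 8 – 6 – 10 – 1. That's 6 steps.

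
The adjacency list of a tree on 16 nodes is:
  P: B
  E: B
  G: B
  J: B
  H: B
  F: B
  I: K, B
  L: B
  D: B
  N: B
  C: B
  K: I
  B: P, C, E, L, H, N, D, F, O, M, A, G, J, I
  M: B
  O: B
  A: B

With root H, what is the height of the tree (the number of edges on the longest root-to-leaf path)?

The longest root-to-leaf path is H – B – I – K (3 edges).

3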